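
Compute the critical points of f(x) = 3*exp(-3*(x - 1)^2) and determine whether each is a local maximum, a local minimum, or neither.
f'(x) = 18*(1 - x)*exp(-3*(x - 1)^2)

Solve f'(x) = 0:
  f'(x) = (18 - 18*x)·exp(-3*(x - 1)^2) and exp(-3*(x - 1)^2) > 0 for every x, so f'(x) = 0 ⇔ 18 - 18*x = 0.
  Factor: 18 - 18*x = -18*(x - 1) = 0.
  ⇒ x = 1

f''(x) = 18*(6*(x - 1)^2 - 1)*exp(-3*(x - 1)^2)
Second-derivative test at each critical point:
  f''(1) = -18 < 0 → local maximum

Critical points: x = 1 (local maximum)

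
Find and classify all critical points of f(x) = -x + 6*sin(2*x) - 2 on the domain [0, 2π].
f'(x) = 12*cos(2*x) - 1

Solve f'(x) = 0 on [0, 2π]:
  f'(x) = 0 ⇔ cos(2*x) = 1/12, i.e. 2*x = ±arccos(1/12) + 2nπ; keep the solutions lying in [0, 2π].
  ⇒ x = acos(1/12)/2 ≈ 0.7437, pi - acos(1/12)/2 ≈ 2.3979, acos(1/12)/2 + pi ≈ 3.8853, -acos(1/12)/2 + 2*pi ≈ 5.5395

f''(x) = -24*sin(2*x)
Second-derivative test at each critical point:
  f''(0.7437) = -23.9165 < 0 → local maximum
  f''(2.3979) = 23.9165 > 0 → local minimum
  f''(3.8853) = -23.9165 < 0 → local maximum
  f''(5.5395) = 23.9165 > 0 → local minimum

Critical points: x = acos(1/12)/2 ≈ 0.7437 (local maximum); x = pi - acos(1/12)/2 ≈ 2.3979 (local minimum); x = acos(1/12)/2 + pi ≈ 3.8853 (local maximum); x = -acos(1/12)/2 + 2*pi ≈ 5.5395 (local minimum)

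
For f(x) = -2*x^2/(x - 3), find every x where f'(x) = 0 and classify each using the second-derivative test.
f'(x) = 2*x*(6 - x)/(x - 3)^2

Solve f'(x) = 0:
  f'(x) = -2*x*(x - 6)/(x - 3)^2; the denominator is positive wherever f is defined, so f'(x) = 0 ⇔ -2*x^2 + 12*x = 0.
  Factor: -2*x^2 + 12*x = -2*x*(x - 6) = 0.
  ⇒ x = 0, 6

f''(x) = -36/(x^3 - 9*x^2 + 27*x - 27)
Second-derivative test at each critical point:
  f''(0) = 4/3 > 0 → local minimum
  f''(6) = -4/3 < 0 → local maximum

Critical points: x = 0 (local minimum); x = 6 (local maximum)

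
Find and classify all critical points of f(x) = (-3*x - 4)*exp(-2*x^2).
f'(x) = (4*x*(3*x + 4) - 3)*exp(-2*x^2)

Solve f'(x) = 0:
  f'(x) = (12*x^2 + 16*x - 3)·exp(-2*x^2) and exp(-2*x^2) > 0 for every x, so f'(x) = 0 ⇔ 12*x^2 + 16*x - 3 = 0.
  Factor: 12*x^2 + 16*x - 3 = (2*x + 3)*(6*x - 1) = 0.
  ⇒ x = -3/2, 1/6

f''(x) = 4*(-12*x^3 - 16*x^2 + 9*x + 4)*exp(-2*x^2)
Second-derivative test at each critical point:
  f''(-3/2) = -0.2222 < 0 → local maximum
  f''(1/6) = 18.9192 > 0 → local minimum

Critical points: x = -3/2 (local maximum); x = 1/6 (local minimum)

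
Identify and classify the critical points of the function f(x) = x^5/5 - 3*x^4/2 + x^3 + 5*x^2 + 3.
f'(x) = x*(x^3 - 6*x^2 + 3*x + 10)

Solve f'(x) = 0:
  Factor: x^4 - 6*x^3 + 3*x^2 + 10*x = x*(x - 5)*(x - 2)*(x + 1) = 0.
  ⇒ x = -1, 0, 2, 5

f''(x) = 4*x^3 - 18*x^2 + 6*x + 10
Second-derivative test at each critical point:
  f''(-1) = -18 < 0 → local maximum
  f''(0) = 10 > 0 → local minimum
  f''(2) = -18 < 0 → local maximum
  f''(5) = 90 > 0 → local minimum

Critical points: x = -1 (local maximum); x = 0 (local minimum); x = 2 (local maximum); x = 5 (local minimum)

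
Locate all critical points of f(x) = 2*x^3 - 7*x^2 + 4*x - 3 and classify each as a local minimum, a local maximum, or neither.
f'(x) = 6*x^2 - 14*x + 4

Solve f'(x) = 0:
  Factor: 6*x^2 - 14*x + 4 = 2*(x - 2)*(3*x - 1) = 0.
  ⇒ x = 1/3, 2

f''(x) = 12*x - 14
Second-derivative test at each critical point:
  f''(1/3) = -10 < 0 → local maximum
  f''(2) = 10 > 0 → local minimum

Critical points: x = 1/3 (local maximum); x = 2 (local minimum)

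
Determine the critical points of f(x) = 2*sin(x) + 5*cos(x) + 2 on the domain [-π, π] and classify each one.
f'(x) = -5*sin(x) + 2*cos(x)

Solve f'(x) = 0 on [-π, π]:
  f'(x) = 0 ⇔ 2*cos(x) = 5*sin(x) ⇔ tan(x) = 2/5, i.e. x = arctan(2/5) + nπ; keep the solutions lying in [-π, π].
  ⇒ x = -pi + atan(2/5) ≈ -2.7611, atan(2/5) ≈ 0.3805

f''(x) = -2*sin(x) - 5*cos(x)
Second-derivative test at each critical point:
  f''(-2.7611) = 5.3852 > 0 → local minimum
  f''(0.3805) = -5.3852 < 0 → local maximum

Critical points: x = -pi + atan(2/5) ≈ -2.7611 (local minimum); x = atan(2/5) ≈ 0.3805 (local maximum)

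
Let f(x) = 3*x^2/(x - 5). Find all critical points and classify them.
f'(x) = 3*x*(x - 10)/(x^2 - 10*x + 25)

Solve f'(x) = 0:
  f'(x) = 3*x*(x - 10)/(x - 5)^2; the denominator is positive wherever f is defined, so f'(x) = 0 ⇔ 3*x^2 - 30*x = 0.
  Factor: 3*x^2 - 30*x = 3*x*(x - 10) = 0.
  ⇒ x = 0, 10

f''(x) = 150/(x^3 - 15*x^2 + 75*x - 125)
Second-derivative test at each critical point:
  f''(0) = -6/5 < 0 → local maximum
  f''(10) = 6/5 > 0 → local minimum

Critical points: x = 0 (local maximum); x = 10 (local minimum)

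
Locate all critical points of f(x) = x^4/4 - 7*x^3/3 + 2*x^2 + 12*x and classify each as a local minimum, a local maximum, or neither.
f'(x) = x^3 - 7*x^2 + 4*x + 12

Solve f'(x) = 0:
  Factor: x^3 - 7*x^2 + 4*x + 12 = (x - 6)*(x - 2)*(x + 1) = 0.
  ⇒ x = -1, 2, 6

f''(x) = 3*x^2 - 14*x + 4
Second-derivative test at each critical point:
  f''(-1) = 21 > 0 → local minimum
  f''(2) = -12 < 0 → local maximum
  f''(6) = 28 > 0 → local minimum

Critical points: x = -1 (local minimum); x = 2 (local maximum); x = 6 (local minimum)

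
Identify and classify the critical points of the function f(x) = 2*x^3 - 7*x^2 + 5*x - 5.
f'(x) = 6*x^2 - 14*x + 5

Solve f'(x) = 0:
  6*x^2 - 14*x + 5 = 0 has no rational roots; quadratic formula: x = (14 ± √76)/12.
  ⇒ x = 7/6 - sqrt(19)/6 ≈ 0.4402, sqrt(19)/6 + 7/6 ≈ 1.8931

f''(x) = 12*x - 14
Second-derivative test at each critical point:
  f''(0.4402) = -8.7178 < 0 → local maximum
  f''(1.8931) = 8.7178 > 0 → local minimum

Critical points: x = 7/6 - sqrt(19)/6 ≈ 0.4402 (local maximum); x = sqrt(19)/6 + 7/6 ≈ 1.8931 (local minimum)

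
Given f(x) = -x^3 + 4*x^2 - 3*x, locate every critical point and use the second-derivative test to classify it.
f'(x) = -3*x^2 + 8*x - 3

Solve f'(x) = 0:
  3*x^2 - 8*x + 3 = 0 has no rational roots; quadratic formula: x = (8 ± √28)/6.
  ⇒ x = 4/3 - sqrt(7)/3 ≈ 0.4514, sqrt(7)/3 + 4/3 ≈ 2.2153

f''(x) = 8 - 6*x
Second-derivative test at each critical point:
  f''(0.4514) = 5.2915 > 0 → local minimum
  f''(2.2153) = -5.2915 < 0 → local maximum

Critical points: x = 4/3 - sqrt(7)/3 ≈ 0.4514 (local minimum); x = sqrt(7)/3 + 4/3 ≈ 2.2153 (local maximum)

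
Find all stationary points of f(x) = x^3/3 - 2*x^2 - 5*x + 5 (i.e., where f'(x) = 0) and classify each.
f'(x) = x^2 - 4*x - 5

Solve f'(x) = 0:
  Factor: x^2 - 4*x - 5 = (x - 5)*(x + 1) = 0.
  ⇒ x = -1, 5

f''(x) = 2*x - 4
Second-derivative test at each critical point:
  f''(-1) = -6 < 0 → local maximum
  f''(5) = 6 > 0 → local minimum

Critical points: x = -1 (local maximum); x = 5 (local minimum)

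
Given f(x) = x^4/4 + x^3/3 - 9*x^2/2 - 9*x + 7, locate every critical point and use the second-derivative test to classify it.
f'(x) = x^3 + x^2 - 9*x - 9

Solve f'(x) = 0:
  Factor: x^3 + x^2 - 9*x - 9 = (x - 3)*(x + 1)*(x + 3) = 0.
  ⇒ x = -3, -1, 3

f''(x) = 3*x^2 + 2*x - 9
Second-derivative test at each critical point:
  f''(-3) = 12 > 0 → local minimum
  f''(-1) = -8 < 0 → local maximum
  f''(3) = 24 > 0 → local minimum

Critical points: x = -3 (local minimum); x = -1 (local maximum); x = 3 (local minimum)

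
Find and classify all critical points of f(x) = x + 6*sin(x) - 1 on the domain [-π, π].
f'(x) = 6*cos(x) + 1

Solve f'(x) = 0 on [-π, π]:
  f'(x) = 0 ⇔ cos(x) = -1/6, i.e. x = ±arccos(-1/6) + 2nπ; keep the solutions lying in [-π, π].
  ⇒ x = -acos(-1/6) ≈ -1.7382, acos(-1/6) ≈ 1.7382

f''(x) = -6*sin(x)
Second-derivative test at each critical point:
  f''(-1.7382) = 5.9161 > 0 → local minimum
  f''(1.7382) = -5.9161 < 0 → local maximum

Critical points: x = -acos(-1/6) ≈ -1.7382 (local minimum); x = acos(-1/6) ≈ 1.7382 (local maximum)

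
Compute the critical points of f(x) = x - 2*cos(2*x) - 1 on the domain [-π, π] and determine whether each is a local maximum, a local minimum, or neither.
f'(x) = 4*sin(2*x) + 1

Solve f'(x) = 0 on [-π, π]:
  f'(x) = 0 ⇔ sin(2*x) = -1/4, i.e. 2*x = arcsin(-1/4) + 2nπ or 2*x = π − arcsin(-1/4) + 2nπ; keep the solutions lying in [-π, π].
  ⇒ x = -pi/2 + asin(1/4)/2 ≈ -1.4445, -asin(1/4)/2 ≈ -0.1263, asin(1/4)/2 + pi/2 ≈ 1.6971, pi - asin(1/4)/2 ≈ 3.0153

f''(x) = 8*cos(2*x)
Second-derivative test at each critical point:
  f''(-1.4445) = -7.7460 < 0 → local maximum
  f''(-0.1263) = 7.7460 > 0 → local minimum
  f''(1.6971) = -7.7460 < 0 → local maximum
  f''(3.0153) = 7.7460 > 0 → local minimum

Critical points: x = -pi/2 + asin(1/4)/2 ≈ -1.4445 (local maximum); x = -asin(1/4)/2 ≈ -0.1263 (local minimum); x = asin(1/4)/2 + pi/2 ≈ 1.6971 (local maximum); x = pi - asin(1/4)/2 ≈ 3.0153 (local minimum)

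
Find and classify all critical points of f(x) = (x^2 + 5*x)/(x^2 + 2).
f'(x) = (-5*x^2 + 4*x + 10)/(x^4 + 4*x^2 + 4)

Solve f'(x) = 0:
  f'(x) = -(5*x^2 - 4*x - 10)/(x^2 + 2)^2; the denominator is positive wherever f is defined, so f'(x) = 0 ⇔ -5*x^2 + 4*x + 10 = 0.
  5*x^2 - 4*x - 10 = 0 has no rational roots; quadratic formula: x = (4 ± √216)/10.
  ⇒ x = 2/5 - 3*sqrt(6)/5 ≈ -1.0697, 2/5 + 3*sqrt(6)/5 ≈ 1.8697

f''(x) = 2*(5*x^3 - 6*x^2 - 30*x + 4)/(x^6 + 6*x^4 + 12*x^2 + 8)
Second-derivative test at each critical point:
  f''(-1.0697) = 1.4866 > 0 → local minimum
  f''(1.8697) = -0.4866 < 0 → local maximum

Critical points: x = 2/5 - 3*sqrt(6)/5 ≈ -1.0697 (local minimum); x = 2/5 + 3*sqrt(6)/5 ≈ 1.8697 (local maximum)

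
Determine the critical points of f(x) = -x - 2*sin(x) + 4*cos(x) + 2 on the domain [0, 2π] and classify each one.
f'(x) = -4*sin(x) - 2*cos(x) - 1

Solve f'(x) = 0 on [0, 2π]:
  f'(x) = 0 ⇔ -4*sin(x) - 2*cos(x) = 1. Write the left side as R·cos(x + φ) with R = √((-2)² + 4²) = 2*sqrt(5), cos φ = -sqrt(5)/5, sin φ = 2*sqrt(5)/5; then cos(x + φ) = sqrt(5)/10. Solve for x and keep the solutions lying in [0, 2π].
  ⇒ x = atan((-2 + sqrt(19))/(-2*sqrt(19) - 1)) + pi ≈ 2.9035, atan((-sqrt(19) - 2)/(-1 + 2*sqrt(19))) + 2*pi ≈ 5.5940

f''(x) = 2*sin(x) - 4*cos(x)
Second-derivative test at each critical point:
  f''(2.9035) = 4.3589 > 0 → local minimum
  f''(5.5940) = -4.3589 < 0 → local maximum

Critical points: x = atan((-2 + sqrt(19))/(-2*sqrt(19) - 1)) + pi ≈ 2.9035 (local minimum); x = atan((-sqrt(19) - 2)/(-1 + 2*sqrt(19))) + 2*pi ≈ 5.5940 (local maximum)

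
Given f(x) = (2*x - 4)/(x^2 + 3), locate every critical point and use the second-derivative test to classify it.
f'(x) = 2*(x^2 - 2*x*(x - 2) + 3)/(x^2 + 3)^2

Solve f'(x) = 0:
  f'(x) = -2*(x^2 - 4*x - 3)/(x^2 + 3)^2; the denominator is positive wherever f is defined, so f'(x) = 0 ⇔ -2*x^2 + 8*x + 6 = 0.
  Factor: -2*x^2 + 8*x + 6 = -2*(x^2 - 4*x - 3); x^2 - 4*x - 3 = 0 has no rational roots; quadratic formula: x = (4 ± √28)/2.
  ⇒ x = 2 - sqrt(7) ≈ -0.6458, 2 + sqrt(7) ≈ 4.6458

f''(x) = 4*(4*x^2*(x - 2) + (2 - 3*x)*(x^2 + 3))/(x^2 + 3)^3
Second-derivative test at each critical point:
  f''(-0.6458) = 0.9064 > 0 → local minimum
  f''(4.6458) = -0.0175 < 0 → local maximum

Critical points: x = 2 - sqrt(7) ≈ -0.6458 (local minimum); x = 2 + sqrt(7) ≈ 4.6458 (local maximum)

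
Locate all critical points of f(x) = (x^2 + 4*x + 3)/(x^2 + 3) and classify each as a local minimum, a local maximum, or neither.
f'(x) = 4*(3 - x^2)/(x^4 + 6*x^2 + 9)

Solve f'(x) = 0:
  f'(x) = -4*(x^2 - 3)/(x^2 + 3)^2; the denominator is positive wherever f is defined, so f'(x) = 0 ⇔ 12 - 4*x^2 = 0.
  Factor: 12 - 4*x^2 = -4*(x^2 - 3); x^2 - 3 = 0 has no rational roots; quadratic formula: x = (0 ± √12)/2.
  ⇒ x = -sqrt(3) ≈ -1.7321, sqrt(3) ≈ 1.7321

f''(x) = 8*x*(x^2 - 9)/(x^6 + 9*x^4 + 27*x^2 + 27)
Second-derivative test at each critical point:
  f''(-1.7321) = 0.3849 > 0 → local minimum
  f''(1.7321) = -0.3849 < 0 → local maximum

Critical points: x = -sqrt(3) ≈ -1.7321 (local minimum); x = sqrt(3) ≈ 1.7321 (local maximum)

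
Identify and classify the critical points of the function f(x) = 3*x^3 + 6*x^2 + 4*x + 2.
f'(x) = 9*x^2 + 12*x + 4

Solve f'(x) = 0:
  Factor: 9*x^2 + 12*x + 4 = (3*x + 2)^2 = 0.
  ⇒ x = -2/3

f''(x) = 18*x + 12
Second-derivative test at each critical point:
  f''(-2/3) = 0, so the second-derivative test is inconclusive; use the first-derivative test: f'(-11/12) = 0.5625, f'(-5/12) = 0.5625 — f' is positive on both sides (no sign change) → neither a local maximum nor a local minimum

Critical points: x = -2/3 (neither)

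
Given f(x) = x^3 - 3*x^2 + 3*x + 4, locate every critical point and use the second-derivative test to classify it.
f'(x) = 3*x^2 - 6*x + 3

Solve f'(x) = 0:
  Factor: 3*x^2 - 6*x + 3 = 3*(x - 1)^2 = 0.
  ⇒ x = 1

f''(x) = 6*x - 6
Second-derivative test at each critical point:
  f''(1) = 0, so the second-derivative test is inconclusive; use the first-derivative test: f'(3/4) = 0.1875, f'(5/4) = 0.1875 — f' is positive on both sides (no sign change) → neither a local maximum nor a local minimum

Critical points: x = 1 (neither)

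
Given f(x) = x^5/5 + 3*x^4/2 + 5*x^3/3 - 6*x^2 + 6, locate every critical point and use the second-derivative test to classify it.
f'(x) = x*(x^3 + 6*x^2 + 5*x - 12)

Solve f'(x) = 0:
  Factor: x^4 + 6*x^3 + 5*x^2 - 12*x = x*(x - 1)*(x + 3)*(x + 4) = 0.
  ⇒ x = -4, -3, 0, 1

f''(x) = 4*x^3 + 18*x^2 + 10*x - 12
Second-derivative test at each critical point:
  f''(-4) = -20 < 0 → local maximum
  f''(-3) = 12 > 0 → local minimum
  f''(0) = -12 < 0 → local maximum
  f''(1) = 20 > 0 → local minimum

Critical points: x = -4 (local maximum); x = -3 (local minimum); x = 0 (local maximum); x = 1 (local minimum)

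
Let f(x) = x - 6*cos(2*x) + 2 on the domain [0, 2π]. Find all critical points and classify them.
f'(x) = 12*sin(2*x) + 1

Solve f'(x) = 0 on [0, 2π]:
  f'(x) = 0 ⇔ sin(2*x) = -1/12, i.e. 2*x = arcsin(-1/12) + 2nπ or 2*x = π − arcsin(-1/12) + 2nπ; keep the solutions lying in [0, 2π].
  ⇒ x = asin(1/12)/2 + pi/2 ≈ 1.6125, pi - asin(1/12)/2 ≈ 3.0999, asin(1/12)/2 + 3*pi/2 ≈ 4.7541, -asin(1/12)/2 + 2*pi ≈ 6.2415

f''(x) = 24*cos(2*x)
Second-derivative test at each critical point:
  f''(1.6125) = -23.9165 < 0 → local maximum
  f''(3.0999) = 23.9165 > 0 → local minimum
  f''(4.7541) = -23.9165 < 0 → local maximum
  f''(6.2415) = 23.9165 > 0 → local minimum

Critical points: x = asin(1/12)/2 + pi/2 ≈ 1.6125 (local maximum); x = pi - asin(1/12)/2 ≈ 3.0999 (local minimum); x = asin(1/12)/2 + 3*pi/2 ≈ 4.7541 (local maximum); x = -asin(1/12)/2 + 2*pi ≈ 6.2415 (local minimum)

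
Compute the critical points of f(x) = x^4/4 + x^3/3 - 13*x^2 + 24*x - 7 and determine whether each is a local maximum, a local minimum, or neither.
f'(x) = x^3 + x^2 - 26*x + 24

Solve f'(x) = 0:
  Factor: x^3 + x^2 - 26*x + 24 = (x - 4)*(x - 1)*(x + 6) = 0.
  ⇒ x = -6, 1, 4

f''(x) = 3*x^2 + 2*x - 26
Second-derivative test at each critical point:
  f''(-6) = 70 > 0 → local minimum
  f''(1) = -21 < 0 → local maximum
  f''(4) = 30 > 0 → local minimum

Critical points: x = -6 (local minimum); x = 1 (local maximum); x = 4 (local minimum)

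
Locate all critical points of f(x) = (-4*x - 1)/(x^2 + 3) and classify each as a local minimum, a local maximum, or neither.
f'(x) = 2*(2*x^2 + x - 6)/(x^4 + 6*x^2 + 9)

Solve f'(x) = 0:
  f'(x) = 2*(x + 2)*(2*x - 3)/(x^2 + 3)^2; the denominator is positive wherever f is defined, so f'(x) = 0 ⇔ 4*x^2 + 2*x - 12 = 0.
  Factor: 4*x^2 + 2*x - 12 = 2*(x + 2)*(2*x - 3) = 0.
  ⇒ x = -2, 3/2

f''(x) = 2*(-4*x^2*(4*x + 1) + (12*x + 1)*(x^2 + 3))/(x^2 + 3)^3
Second-derivative test at each critical point:
  f''(-2) = -2/7 < 0 → local maximum
  f''(3/2) = 32/63 > 0 → local minimum

Critical points: x = -2 (local maximum); x = 3/2 (local minimum)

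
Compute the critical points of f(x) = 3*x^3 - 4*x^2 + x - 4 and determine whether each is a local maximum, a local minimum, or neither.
f'(x) = 9*x^2 - 8*x + 1

Solve f'(x) = 0:
  9*x^2 - 8*x + 1 = 0 has no rational roots; quadratic formula: x = (8 ± √28)/18.
  ⇒ x = 4/9 - sqrt(7)/9 ≈ 0.1505, sqrt(7)/9 + 4/9 ≈ 0.7384

f''(x) = 18*x - 8
Second-derivative test at each critical point:
  f''(0.1505) = -5.2915 < 0 → local maximum
  f''(0.7384) = 5.2915 > 0 → local minimum

Critical points: x = 4/9 - sqrt(7)/9 ≈ 0.1505 (local maximum); x = sqrt(7)/9 + 4/9 ≈ 0.7384 (local minimum)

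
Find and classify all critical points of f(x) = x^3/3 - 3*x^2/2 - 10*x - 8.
f'(x) = x^2 - 3*x - 10

Solve f'(x) = 0:
  Factor: x^2 - 3*x - 10 = (x - 5)*(x + 2) = 0.
  ⇒ x = -2, 5

f''(x) = 2*x - 3
Second-derivative test at each critical point:
  f''(-2) = -7 < 0 → local maximum
  f''(5) = 7 > 0 → local minimum

Critical points: x = -2 (local maximum); x = 5 (local minimum)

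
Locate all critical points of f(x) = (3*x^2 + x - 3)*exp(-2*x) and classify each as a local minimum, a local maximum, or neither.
f'(x) = (-6*x^2 + 4*x + 7)*exp(-2*x)

Solve f'(x) = 0:
  f'(x) = (-6*x^2 + 4*x + 7)·exp(-2*x) and exp(-2*x) > 0 for every x, so f'(x) = 0 ⇔ -6*x^2 + 4*x + 7 = 0.
  6*x^2 - 4*x - 7 = 0 has no rational roots; quadratic formula: x = (4 ± √184)/12.
  ⇒ x = 1/3 - sqrt(46)/6 ≈ -0.7971, 1/3 + sqrt(46)/6 ≈ 1.4637

f''(x) = 2*(6*x^2 - 10*x - 5)*exp(-2*x)
Second-derivative test at each critical point:
  f''(-0.7971) = 66.7916 > 0 → local minimum
  f''(1.4637) = -0.7262 < 0 → local maximum

Critical points: x = 1/3 - sqrt(46)/6 ≈ -0.7971 (local minimum); x = 1/3 + sqrt(46)/6 ≈ 1.4637 (local maximum)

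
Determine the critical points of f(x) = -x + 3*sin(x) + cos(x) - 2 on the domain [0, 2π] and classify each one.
f'(x) = -sin(x) + 3*cos(x) - 1

Solve f'(x) = 0 on [0, 2π]:
  f'(x) = 0 ⇔ -sin(x) + 3*cos(x) = 1. Write the left side as R·cos(x + φ) with R = √(3² + 1²) = sqrt(10), cos φ = 3*sqrt(10)/10, sin φ = sqrt(10)/10; then cos(x + φ) = sqrt(10)/10. Solve for x and keep the solutions lying in [0, 2π].
  ⇒ x = atan(4/3) ≈ 0.9273, 3*pi/2 ≈ 4.7124

f''(x) = -3*sin(x) - cos(x)
Second-derivative test at each critical point:
  f''(0.9273) = -3 < 0 → local maximum
  f''(4.7124) = 3 > 0 → local minimum

Critical points: x = atan(4/3) ≈ 0.9273 (local maximum); x = 3*pi/2 ≈ 4.7124 (local minimum)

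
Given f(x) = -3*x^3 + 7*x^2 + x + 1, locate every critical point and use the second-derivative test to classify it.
f'(x) = -9*x^2 + 14*x + 1

Solve f'(x) = 0:
  9*x^2 - 14*x - 1 = 0 has no rational roots; quadratic formula: x = (14 ± √232)/18.
  ⇒ x = 7/9 - sqrt(58)/9 ≈ -0.0684, 7/9 + sqrt(58)/9 ≈ 1.6240

f''(x) = 14 - 18*x
Second-derivative test at each critical point:
  f''(-0.0684) = 15.2315 > 0 → local minimum
  f''(1.6240) = -15.2315 < 0 → local maximum

Critical points: x = 7/9 - sqrt(58)/9 ≈ -0.0684 (local minimum); x = 7/9 + sqrt(58)/9 ≈ 1.6240 (local maximum)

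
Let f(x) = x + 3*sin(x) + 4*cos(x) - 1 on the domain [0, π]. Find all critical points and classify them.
f'(x) = -4*sin(x) + 3*cos(x) + 1

Solve f'(x) = 0 on [0, π]:
  f'(x) = 0 ⇔ -4*sin(x) + 3*cos(x) = -1. Write the left side as R·cos(x + φ) with R = √(3² + 4²) = 5, cos φ = 3/5, sin φ = 4/5; then cos(x + φ) = -1/5. Solve for x and keep the solutions lying in [0, π].
  ⇒ x = atan((4 + 6*sqrt(6))/(-3 + 8*sqrt(6))) ≈ 0.8449

f''(x) = -3*sin(x) - 4*cos(x)
Second-derivative test at each critical point:
  f''(0.8449) = -4.8990 < 0 → local maximum

Critical points: x = atan((4 + 6*sqrt(6))/(-3 + 8*sqrt(6))) ≈ 0.8449 (local maximum)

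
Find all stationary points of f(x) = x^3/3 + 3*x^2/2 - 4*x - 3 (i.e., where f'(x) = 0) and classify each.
f'(x) = x^2 + 3*x - 4

Solve f'(x) = 0:
  Factor: x^2 + 3*x - 4 = (x - 1)*(x + 4) = 0.
  ⇒ x = -4, 1

f''(x) = 2*x + 3
Second-derivative test at each critical point:
  f''(-4) = -5 < 0 → local maximum
  f''(1) = 5 > 0 → local minimum

Critical points: x = -4 (local maximum); x = 1 (local minimum)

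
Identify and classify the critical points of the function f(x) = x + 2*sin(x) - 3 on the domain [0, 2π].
f'(x) = 2*cos(x) + 1

Solve f'(x) = 0 on [0, 2π]:
  f'(x) = 0 ⇔ cos(x) = -1/2, i.e. x = ±arccos(-1/2) + 2nπ; keep the solutions lying in [0, 2π].
  ⇒ x = 2*pi/3 ≈ 2.0944, 4*pi/3 ≈ 4.1888

f''(x) = -2*sin(x)
Second-derivative test at each critical point:
  f''(2.0944) = -1.7321 < 0 → local maximum
  f''(4.1888) = 1.7321 > 0 → local minimum

Critical points: x = 2*pi/3 ≈ 2.0944 (local maximum); x = 4*pi/3 ≈ 4.1888 (local minimum)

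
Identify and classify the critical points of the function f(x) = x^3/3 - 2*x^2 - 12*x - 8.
f'(x) = x^2 - 4*x - 12

Solve f'(x) = 0:
  Factor: x^2 - 4*x - 12 = (x - 6)*(x + 2) = 0.
  ⇒ x = -2, 6

f''(x) = 2*x - 4
Second-derivative test at each critical point:
  f''(-2) = -8 < 0 → local maximum
  f''(6) = 8 > 0 → local minimum

Critical points: x = -2 (local maximum); x = 6 (local minimum)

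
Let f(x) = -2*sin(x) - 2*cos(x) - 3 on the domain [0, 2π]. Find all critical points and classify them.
f'(x) = -2*sqrt(2)*cos(x + pi/4)

Solve f'(x) = 0 on [0, 2π]:
  f'(x) = 0 ⇔ -2*cos(x) = -2*sin(x) ⇔ tan(x) = 1, i.e. x = arctan(1) + nπ; keep the solutions lying in [0, 2π].
  ⇒ x = pi/4 ≈ 0.7854, 5*pi/4 ≈ 3.9270

f''(x) = 2*sqrt(2)*sin(x + pi/4)
Second-derivative test at each critical point:
  f''(0.7854) = 2.8284 > 0 → local minimum
  f''(3.9270) = -2.8284 < 0 → local maximum

Critical points: x = pi/4 ≈ 0.7854 (local minimum); x = 5*pi/4 ≈ 3.9270 (local maximum)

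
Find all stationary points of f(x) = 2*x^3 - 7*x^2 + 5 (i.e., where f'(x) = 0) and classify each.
f'(x) = 2*x*(3*x - 7)

Solve f'(x) = 0:
  Factor: 6*x^2 - 14*x = 2*x*(3*x - 7) = 0.
  ⇒ x = 0, 7/3

f''(x) = 12*x - 14
Second-derivative test at each critical point:
  f''(0) = -14 < 0 → local maximum
  f''(7/3) = 14 > 0 → local minimum

Critical points: x = 0 (local maximum); x = 7/3 (local minimum)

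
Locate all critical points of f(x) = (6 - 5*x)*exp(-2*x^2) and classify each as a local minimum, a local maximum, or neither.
f'(x) = (4*x*(5*x - 6) - 5)*exp(-2*x^2)

Solve f'(x) = 0:
  f'(x) = (20*x^2 - 24*x - 5)·exp(-2*x^2) and exp(-2*x^2) > 0 for every x, so f'(x) = 0 ⇔ 20*x^2 - 24*x - 5 = 0.
  20*x^2 - 24*x - 5 = 0 has no rational roots; quadratic formula: x = (24 ± √976)/40.
  ⇒ x = 3/5 - sqrt(61)/10 ≈ -0.1810, 3/5 + sqrt(61)/10 ≈ 1.3810

f''(x) = 4*(4*x^2*(6 - 5*x) + 15*x - 6)*exp(-2*x^2)
Second-derivative test at each critical point:
  f''(-0.1810) = -29.2591 < 0 → local maximum
  f''(1.3810) = 0.6889 > 0 → local minimum

Critical points: x = 3/5 - sqrt(61)/10 ≈ -0.1810 (local maximum); x = 3/5 + sqrt(61)/10 ≈ 1.3810 (local minimum)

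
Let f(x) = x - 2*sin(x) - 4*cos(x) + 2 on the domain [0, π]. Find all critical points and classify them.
f'(x) = 4*sin(x) - 2*cos(x) + 1

Solve f'(x) = 0 on [0, π]:
  f'(x) = 0 ⇔ 4*sin(x) - 2*cos(x) = -1. Write the left side as R·cos(x + φ) with R = √((-2)² + (-4)²) = 2*sqrt(5), cos φ = -sqrt(5)/5, sin φ = -2*sqrt(5)/5; then cos(x + φ) = -sqrt(5)/10. Solve for x and keep the solutions lying in [0, π].
  ⇒ x = atan((-2 + sqrt(19))/(1 + 2*sqrt(19))) ≈ 0.2381

f''(x) = 2*sin(x) + 4*cos(x)
Second-derivative test at each critical point:
  f''(0.2381) = 4.3589 > 0 → local minimum

Critical points: x = atan((-2 + sqrt(19))/(1 + 2*sqrt(19))) ≈ 0.2381 (local minimum)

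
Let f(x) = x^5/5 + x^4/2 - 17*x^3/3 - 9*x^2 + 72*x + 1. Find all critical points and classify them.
f'(x) = x^4 + 2*x^3 - 17*x^2 - 18*x + 72

Solve f'(x) = 0:
  Factor: x^4 + 2*x^3 - 17*x^2 - 18*x + 72 = (x - 3)*(x - 2)*(x + 3)*(x + 4) = 0.
  ⇒ x = -4, -3, 2, 3

f''(x) = 4*x^3 + 6*x^2 - 34*x - 18
Second-derivative test at each critical point:
  f''(-4) = -42 < 0 → local maximum
  f''(-3) = 30 > 0 → local minimum
  f''(2) = -30 < 0 → local maximum
  f''(3) = 42 > 0 → local minimum

Critical points: x = -4 (local maximum); x = -3 (local minimum); x = 2 (local maximum); x = 3 (local minimum)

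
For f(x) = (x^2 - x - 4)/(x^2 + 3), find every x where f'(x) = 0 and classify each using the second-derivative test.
f'(x) = (x^2 + 14*x - 3)/(x^4 + 6*x^2 + 9)

Solve f'(x) = 0:
  f'(x) = (x^2 + 14*x - 3)/(x^2 + 3)^2; the denominator is positive wherever f is defined, so f'(x) = 0 ⇔ x^2 + 14*x - 3 = 0.
  x^2 + 14*x - 3 = 0 has no rational roots; quadratic formula: x = (-14 ± √208)/2.
  ⇒ x = -2*sqrt(13) - 7 ≈ -14.2111, -7 + 2*sqrt(13) ≈ 0.2111

f''(x) = 2*(-x^3 - 21*x^2 + 9*x + 21)/(x^6 + 9*x^4 + 27*x^2 + 27)
Second-derivative test at each critical point:
  f''(-14.2111) = -3.433e-04 < 0 → local maximum
  f''(0.2111) = 1.5559 > 0 → local minimum

Critical points: x = -2*sqrt(13) - 7 ≈ -14.2111 (local maximum); x = -7 + 2*sqrt(13) ≈ 0.2111 (local minimum)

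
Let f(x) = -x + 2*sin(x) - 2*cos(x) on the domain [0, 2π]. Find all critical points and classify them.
f'(x) = 2*sqrt(2)*sin(x + pi/4) - 1

Solve f'(x) = 0 on [0, 2π]:
  f'(x) = 0 ⇔ 2*sin(x) + 2*cos(x) = 1. Write the left side as R·cos(x + φ) with R = √(2² + (-2)²) = 2*sqrt(2), cos φ = sqrt(2)/2, sin φ = -sqrt(2)/2; then cos(x + φ) = sqrt(2)/4. Solve for x and keep the solutions lying in [0, 2π].
  ⇒ x = atan((1 + sqrt(7))/(1 - sqrt(7))) + pi ≈ 1.9948, atan((1 - sqrt(7))/(1 + sqrt(7))) + 2*pi ≈ 5.8592

f''(x) = 2*sqrt(2)*cos(x + pi/4)
Second-derivative test at each critical point:
  f''(1.9948) = -2.6458 < 0 → local maximum
  f''(5.8592) = 2.6458 > 0 → local minimum

Critical points: x = atan((1 + sqrt(7))/(1 - sqrt(7))) + pi ≈ 1.9948 (local maximum); x = atan((1 - sqrt(7))/(1 + sqrt(7))) + 2*pi ≈ 5.8592 (local minimum)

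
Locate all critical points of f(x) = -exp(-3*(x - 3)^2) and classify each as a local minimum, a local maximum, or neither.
f'(x) = 6*(x - 3)*exp(-3*(x - 3)^2)

Solve f'(x) = 0:
  f'(x) = (6*x - 18)·exp(-3*(x - 3)^2) and exp(-3*(x - 3)^2) > 0 for every x, so f'(x) = 0 ⇔ 6*x - 18 = 0.
  Factor: 6*x - 18 = 6*(x - 3) = 0.
  ⇒ x = 3

f''(x) = 6*(1 - 6*(x - 3)^2)*exp(-3*(x - 3)^2)
Second-derivative test at each critical point:
  f''(3) = 6 > 0 → local minimum

Critical points: x = 3 (local minimum)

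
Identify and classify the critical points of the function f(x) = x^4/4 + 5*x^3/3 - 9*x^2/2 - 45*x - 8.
f'(x) = x^3 + 5*x^2 - 9*x - 45

Solve f'(x) = 0:
  Factor: x^3 + 5*x^2 - 9*x - 45 = (x - 3)*(x + 3)*(x + 5) = 0.
  ⇒ x = -5, -3, 3

f''(x) = 3*x^2 + 10*x - 9
Second-derivative test at each critical point:
  f''(-5) = 16 > 0 → local minimum
  f''(-3) = -12 < 0 → local maximum
  f''(3) = 48 > 0 → local minimum

Critical points: x = -5 (local minimum); x = -3 (local maximum); x = 3 (local minimum)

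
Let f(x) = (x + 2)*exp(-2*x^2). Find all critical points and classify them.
f'(x) = (-4*x*(x + 2) + 1)*exp(-2*x^2)

Solve f'(x) = 0:
  f'(x) = (-4*x^2 - 8*x + 1)·exp(-2*x^2) and exp(-2*x^2) > 0 for every x, so f'(x) = 0 ⇔ -4*x^2 - 8*x + 1 = 0.
  4*x^2 + 8*x - 1 = 0 has no rational roots; quadratic formula: x = (-8 ± √80)/8.
  ⇒ x = -sqrt(5)/2 - 1 ≈ -2.1180, -1 + sqrt(5)/2 ≈ 0.1180

f''(x) = 4*(4*x^2*(x + 2) - 3*x - 2)*exp(-2*x^2)
Second-derivative test at each critical point:
  f''(-2.1180) = 0.0011 > 0 → local minimum
  f''(0.1180) = -8.6985 < 0 → local maximum

Critical points: x = -sqrt(5)/2 - 1 ≈ -2.1180 (local minimum); x = -1 + sqrt(5)/2 ≈ 0.1180 (local maximum)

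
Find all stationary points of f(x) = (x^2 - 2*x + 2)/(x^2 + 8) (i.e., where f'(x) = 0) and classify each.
f'(x) = 2*(x^2 + 6*x - 8)/(x^4 + 16*x^2 + 64)

Solve f'(x) = 0:
  f'(x) = 2*(x^2 + 6*x - 8)/(x^2 + 8)^2; the denominator is positive wherever f is defined, so f'(x) = 0 ⇔ 2*x^2 + 12*x - 16 = 0.
  Factor: 2*x^2 + 12*x - 16 = 2*(x^2 + 6*x - 8); x^2 + 6*x - 8 = 0 has no rational roots; quadratic formula: x = (-6 ± √68)/2.
  ⇒ x = -sqrt(17) - 3 ≈ -7.1231, -3 + sqrt(17) ≈ 1.1231

f''(x) = 4*(-x^3 - 9*x^2 + 24*x + 24)/(x^6 + 24*x^4 + 192*x^2 + 512)
Second-derivative test at each critical point:
  f''(-7.1231) = -0.0048 < 0 → local maximum
  f''(1.1231) = 0.1923 > 0 → local minimum

Critical points: x = -sqrt(17) - 3 ≈ -7.1231 (local maximum); x = -3 + sqrt(17) ≈ 1.1231 (local minimum)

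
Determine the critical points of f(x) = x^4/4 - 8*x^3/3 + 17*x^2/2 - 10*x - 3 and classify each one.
f'(x) = x^3 - 8*x^2 + 17*x - 10

Solve f'(x) = 0:
  Factor: x^3 - 8*x^2 + 17*x - 10 = (x - 5)*(x - 2)*(x - 1) = 0.
  ⇒ x = 1, 2, 5

f''(x) = 3*x^2 - 16*x + 17
Second-derivative test at each critical point:
  f''(1) = 4 > 0 → local minimum
  f''(2) = -3 < 0 → local maximum
  f''(5) = 12 > 0 → local minimum

Critical points: x = 1 (local minimum); x = 2 (local maximum); x = 5 (local minimum)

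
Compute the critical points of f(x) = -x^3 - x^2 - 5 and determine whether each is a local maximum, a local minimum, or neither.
f'(x) = x*(-3*x - 2)

Solve f'(x) = 0:
  Factor: -3*x^2 - 2*x = -x*(3*x + 2) = 0.
  ⇒ x = -2/3, 0

f''(x) = -6*x - 2
Second-derivative test at each critical point:
  f''(-2/3) = 2 > 0 → local minimum
  f''(0) = -2 < 0 → local maximum

Critical points: x = -2/3 (local minimum); x = 0 (local maximum)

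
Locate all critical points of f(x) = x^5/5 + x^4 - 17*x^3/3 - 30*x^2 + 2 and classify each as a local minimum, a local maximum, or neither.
f'(x) = x*(x^3 + 4*x^2 - 17*x - 60)

Solve f'(x) = 0:
  Factor: x^4 + 4*x^3 - 17*x^2 - 60*x = x*(x - 4)*(x + 3)*(x + 5) = 0.
  ⇒ x = -5, -3, 0, 4

f''(x) = 4*x^3 + 12*x^2 - 34*x - 60
Second-derivative test at each critical point:
  f''(-5) = -90 < 0 → local maximum
  f''(-3) = 42 > 0 → local minimum
  f''(0) = -60 < 0 → local maximum
  f''(4) = 252 > 0 → local minimum

Critical points: x = -5 (local maximum); x = -3 (local minimum); x = 0 (local maximum); x = 4 (local minimum)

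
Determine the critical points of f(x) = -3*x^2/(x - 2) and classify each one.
f'(x) = 3*x*(4 - x)/(x - 2)^2

Solve f'(x) = 0:
  f'(x) = -3*x*(x - 4)/(x - 2)^2; the denominator is positive wherever f is defined, so f'(x) = 0 ⇔ -3*x^2 + 12*x = 0.
  Factor: -3*x^2 + 12*x = -3*x*(x - 4) = 0.
  ⇒ x = 0, 4

f''(x) = -24/(x^3 - 6*x^2 + 12*x - 8)
Second-derivative test at each critical point:
  f''(0) = 3 > 0 → local minimum
  f''(4) = -3 < 0 → local maximum

Critical points: x = 0 (local minimum); x = 4 (local maximum)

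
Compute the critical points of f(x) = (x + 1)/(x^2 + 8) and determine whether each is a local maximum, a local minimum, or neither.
f'(x) = (x^2 - 2*x*(x + 1) + 8)/(x^2 + 8)^2

Solve f'(x) = 0:
  f'(x) = -(x - 2)*(x + 4)/(x^2 + 8)^2; the denominator is positive wherever f is defined, so f'(x) = 0 ⇔ -x^2 - 2*x + 8 = 0.
  Factor: -x^2 - 2*x + 8 = -(x - 2)*(x + 4) = 0.
  ⇒ x = -4, 2

f''(x) = 2*(4*x^2*(x + 1) - (3*x + 1)*(x^2 + 8))/(x^2 + 8)^3
Second-derivative test at each critical point:
  f''(-4) = 1/96 > 0 → local minimum
  f''(2) = -1/24 < 0 → local maximum

Critical points: x = -4 (local minimum); x = 2 (local maximum)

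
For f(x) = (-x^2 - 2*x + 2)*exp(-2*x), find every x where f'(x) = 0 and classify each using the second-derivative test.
f'(x) = 2*(x^2 + x - 3)*exp(-2*x)

Solve f'(x) = 0:
  f'(x) = (2*x^2 + 2*x - 6)·exp(-2*x) and exp(-2*x) > 0 for every x, so f'(x) = 0 ⇔ 2*x^2 + 2*x - 6 = 0.
  Factor: 2*x^2 + 2*x - 6 = 2*(x^2 + x - 3); x^2 + x - 3 = 0 has no rational roots; quadratic formula: x = (-1 ± √13)/2.
  ⇒ x = -sqrt(13)/2 - 1/2 ≈ -2.3028, -1/2 + sqrt(13)/2 ≈ 1.3028

f''(x) = 2*(7 - 2*x^2)*exp(-2*x)
Second-derivative test at each critical point:
  f''(-2.3028) = -721.3851 < 0 → local maximum
  f''(1.3028) = 0.5326 > 0 → local minimum

Critical points: x = -sqrt(13)/2 - 1/2 ≈ -2.3028 (local maximum); x = -1/2 + sqrt(13)/2 ≈ 1.3028 (local minimum)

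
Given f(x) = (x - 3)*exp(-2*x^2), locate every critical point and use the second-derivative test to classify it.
f'(x) = (-4*x*(x - 3) + 1)*exp(-2*x^2)

Solve f'(x) = 0:
  f'(x) = (-4*x^2 + 12*x + 1)·exp(-2*x^2) and exp(-2*x^2) > 0 for every x, so f'(x) = 0 ⇔ -4*x^2 + 12*x + 1 = 0.
  4*x^2 - 12*x - 1 = 0 has no rational roots; quadratic formula: x = (12 ± √160)/8.
  ⇒ x = 3/2 - sqrt(10)/2 ≈ -0.0811, 3/2 + sqrt(10)/2 ≈ 3.0811

f''(x) = 4*(4*x^2*(x - 3) - 3*x + 3)*exp(-2*x^2)
Second-derivative test at each critical point:
  f''(-0.0811) = 12.4837 > 0 → local minimum
  f''(3.0811) = -7.181e-08 < 0 → local maximum

Critical points: x = 3/2 - sqrt(10)/2 ≈ -0.0811 (local minimum); x = 3/2 + sqrt(10)/2 ≈ 3.0811 (local maximum)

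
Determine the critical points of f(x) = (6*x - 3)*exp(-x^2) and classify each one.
f'(x) = 6*(-x*(2*x - 1) + 1)*exp(-x^2)

Solve f'(x) = 0:
  f'(x) = (-12*x^2 + 6*x + 6)·exp(-x^2) and exp(-x^2) > 0 for every x, so f'(x) = 0 ⇔ -12*x^2 + 6*x + 6 = 0.
  Factor: -12*x^2 + 6*x + 6 = -6*(x - 1)*(2*x + 1) = 0.
  ⇒ x = -1/2, 1

f''(x) = 6*(2*x^2*(2*x - 1) - 6*x + 1)*exp(-x^2)
Second-derivative test at each critical point:
  f''(-1/2) = 14.0184 > 0 → local minimum
  f''(1) = -6.6218 < 0 → local maximum

Critical points: x = -1/2 (local minimum); x = 1 (local maximum)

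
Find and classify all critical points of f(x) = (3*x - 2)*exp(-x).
f'(x) = (5 - 3*x)*exp(-x)

Solve f'(x) = 0:
  f'(x) = (5 - 3*x)·exp(-x) and exp(-x) > 0 for every x, so f'(x) = 0 ⇔ 5 - 3*x = 0.
  5 - 3*x = 0.
  ⇒ x = 5/3

f''(x) = (3*x - 8)*exp(-x)
Second-derivative test at each critical point:
  f''(5/3) = -0.5666 < 0 → local maximum

Critical points: x = 5/3 (local maximum)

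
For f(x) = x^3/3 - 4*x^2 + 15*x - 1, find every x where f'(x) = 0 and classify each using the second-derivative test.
f'(x) = x^2 - 8*x + 15

Solve f'(x) = 0:
  Factor: x^2 - 8*x + 15 = (x - 5)*(x - 3) = 0.
  ⇒ x = 3, 5

f''(x) = 2*x - 8
Second-derivative test at each critical point:
  f''(3) = -2 < 0 → local maximum
  f''(5) = 2 > 0 → local minimum

Critical points: x = 3 (local maximum); x = 5 (local minimum)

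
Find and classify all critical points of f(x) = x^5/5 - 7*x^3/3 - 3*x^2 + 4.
f'(x) = x*(x^3 - 7*x - 6)

Solve f'(x) = 0:
  Factor: x^4 - 7*x^2 - 6*x = x*(x - 3)*(x + 1)*(x + 2) = 0.
  ⇒ x = -2, -1, 0, 3

f''(x) = 4*x^3 - 14*x - 6
Second-derivative test at each critical point:
  f''(-2) = -10 < 0 → local maximum
  f''(-1) = 4 > 0 → local minimum
  f''(0) = -6 < 0 → local maximum
  f''(3) = 60 > 0 → local minimum

Critical points: x = -2 (local maximum); x = -1 (local minimum); x = 0 (local maximum); x = 3 (local minimum)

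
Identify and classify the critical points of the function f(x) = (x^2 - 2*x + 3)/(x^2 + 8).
f'(x) = 2*(x^2 + 5*x - 8)/(x^4 + 16*x^2 + 64)

Solve f'(x) = 0:
  f'(x) = 2*(x^2 + 5*x - 8)/(x^2 + 8)^2; the denominator is positive wherever f is defined, so f'(x) = 0 ⇔ 2*x^2 + 10*x - 16 = 0.
  Factor: 2*x^2 + 10*x - 16 = 2*(x^2 + 5*x - 8); x^2 + 5*x - 8 = 0 has no rational roots; quadratic formula: x = (-5 ± √57)/2.
  ⇒ x = -sqrt(57)/2 - 5/2 ≈ -6.2749, -5/2 + sqrt(57)/2 ≈ 1.2749

f''(x) = 2*(-2*x^3 - 15*x^2 + 48*x + 40)/(x^6 + 24*x^4 + 192*x^2 + 512)
Second-derivative test at each critical point:
  f''(-6.2749) = -0.0067 < 0 → local maximum
  f''(1.2749) = 0.1630 > 0 → local minimum

Critical points: x = -sqrt(57)/2 - 5/2 ≈ -6.2749 (local maximum); x = -5/2 + sqrt(57)/2 ≈ 1.2749 (local minimum)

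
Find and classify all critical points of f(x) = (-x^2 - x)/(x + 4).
f'(x) = (-x^2 - 8*x - 4)/(x^2 + 8*x + 16)

Solve f'(x) = 0:
  f'(x) = -(x^2 + 8*x + 4)/(x + 4)^2; the denominator is positive wherever f is defined, so f'(x) = 0 ⇔ -x^2 - 8*x - 4 = 0.
  x^2 + 8*x + 4 = 0 has no rational roots; quadratic formula: x = (-8 ± √48)/2.
  ⇒ x = -4 - 2*sqrt(3) ≈ -7.4641, -4 + 2*sqrt(3) ≈ -0.5359

f''(x) = -24/(x^3 + 12*x^2 + 48*x + 64)
Second-derivative test at each critical point:
  f''(-7.4641) = 0.5774 > 0 → local minimum
  f''(-0.5359) = -0.5774 < 0 → local maximum

Critical points: x = -4 - 2*sqrt(3) ≈ -7.4641 (local minimum); x = -4 + 2*sqrt(3) ≈ -0.5359 (local maximum)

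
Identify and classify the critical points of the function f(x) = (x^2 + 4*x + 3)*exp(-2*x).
f'(x) = 2*(-x^2 - 3*x - 1)*exp(-2*x)

Solve f'(x) = 0:
  f'(x) = (-2*x^2 - 6*x - 2)·exp(-2*x) and exp(-2*x) > 0 for every x, so f'(x) = 0 ⇔ -2*x^2 - 6*x - 2 = 0.
  Factor: -2*x^2 - 6*x - 2 = -2*(x^2 + 3*x + 1); x^2 + 3*x + 1 = 0 has no rational roots; quadratic formula: x = (-3 ± √5)/2.
  ⇒ x = -3/2 - sqrt(5)/2 ≈ -2.6180, -3/2 + sqrt(5)/2 ≈ -0.3820

f''(x) = 2*(2*x^2 + 4*x - 1)*exp(-2*x)
Second-derivative test at each critical point:
  f''(-2.6180) = 840.4472 > 0 → local minimum
  f''(-0.3820) = -9.6003 < 0 → local maximum

Critical points: x = -3/2 - sqrt(5)/2 ≈ -2.6180 (local minimum); x = -3/2 + sqrt(5)/2 ≈ -0.3820 (local maximum)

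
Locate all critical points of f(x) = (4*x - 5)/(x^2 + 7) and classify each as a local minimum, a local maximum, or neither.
f'(x) = 2*(-2*x^2 + 5*x + 14)/(x^4 + 14*x^2 + 49)

Solve f'(x) = 0:
  f'(x) = -2*(2*x^2 - 5*x - 14)/(x^2 + 7)^2; the denominator is positive wherever f is defined, so f'(x) = 0 ⇔ -4*x^2 + 10*x + 28 = 0.
  Factor: -4*x^2 + 10*x + 28 = -2*(2*x^2 - 5*x - 14); 2*x^2 - 5*x - 14 = 0 has no rational roots; quadratic formula: x = (5 ± √137)/4.
  ⇒ x = 5/4 - sqrt(137)/4 ≈ -1.6762, 5/4 + sqrt(137)/4 ≈ 4.1762

f''(x) = 2*(4*x^2*(4*x - 5) + (5 - 12*x)*(x^2 + 7))/(x^2 + 7)^3
Second-derivative test at each critical point:
  f''(-1.6762) = 0.2433 > 0 → local minimum
  f''(4.1762) = -0.0392 < 0 → local maximum

Critical points: x = 5/4 - sqrt(137)/4 ≈ -1.6762 (local minimum); x = 5/4 + sqrt(137)/4 ≈ 4.1762 (local maximum)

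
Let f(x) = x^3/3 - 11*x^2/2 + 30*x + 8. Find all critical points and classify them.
f'(x) = x^2 - 11*x + 30

Solve f'(x) = 0:
  Factor: x^2 - 11*x + 30 = (x - 6)*(x - 5) = 0.
  ⇒ x = 5, 6

f''(x) = 2*x - 11
Second-derivative test at each critical point:
  f''(5) = -1 < 0 → local maximum
  f''(6) = 1 > 0 → local minimum

Critical points: x = 5 (local maximum); x = 6 (local minimum)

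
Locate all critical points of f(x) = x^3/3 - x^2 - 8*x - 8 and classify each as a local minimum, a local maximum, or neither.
f'(x) = x^2 - 2*x - 8

Solve f'(x) = 0:
  Factor: x^2 - 2*x - 8 = (x - 4)*(x + 2) = 0.
  ⇒ x = -2, 4

f''(x) = 2*x - 2
Second-derivative test at each critical point:
  f''(-2) = -6 < 0 → local maximum
  f''(4) = 6 > 0 → local minimum

Critical points: x = -2 (local maximum); x = 4 (local minimum)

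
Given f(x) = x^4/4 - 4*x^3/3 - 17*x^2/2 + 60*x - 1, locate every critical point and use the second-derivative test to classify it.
f'(x) = x^3 - 4*x^2 - 17*x + 60

Solve f'(x) = 0:
  Factor: x^3 - 4*x^2 - 17*x + 60 = (x - 5)*(x - 3)*(x + 4) = 0.
  ⇒ x = -4, 3, 5

f''(x) = 3*x^2 - 8*x - 17
Second-derivative test at each critical point:
  f''(-4) = 63 > 0 → local minimum
  f''(3) = -14 < 0 → local maximum
  f''(5) = 18 > 0 → local minimum

Critical points: x = -4 (local minimum); x = 3 (local maximum); x = 5 (local minimum)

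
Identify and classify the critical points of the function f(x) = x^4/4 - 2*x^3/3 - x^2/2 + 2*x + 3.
f'(x) = x^3 - 2*x^2 - x + 2

Solve f'(x) = 0:
  Factor: x^3 - 2*x^2 - x + 2 = (x - 2)*(x - 1)*(x + 1) = 0.
  ⇒ x = -1, 1, 2

f''(x) = 3*x^2 - 4*x - 1
Second-derivative test at each critical point:
  f''(-1) = 6 > 0 → local minimum
  f''(1) = -2 < 0 → local maximum
  f''(2) = 3 > 0 → local minimum

Critical points: x = -1 (local minimum); x = 1 (local maximum); x = 2 (local minimum)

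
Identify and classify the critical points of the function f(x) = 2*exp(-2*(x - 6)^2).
f'(x) = 8*(6 - x)*exp(-2*(x - 6)^2)

Solve f'(x) = 0:
  f'(x) = (48 - 8*x)·exp(-2*(x - 6)^2) and exp(-2*(x - 6)^2) > 0 for every x, so f'(x) = 0 ⇔ 48 - 8*x = 0.
  Factor: 48 - 8*x = -8*(x - 6) = 0.
  ⇒ x = 6

f''(x) = 8*(4*(x - 6)^2 - 1)*exp(-2*(x - 6)^2)
Second-derivative test at each critical point:
  f''(6) = -8 < 0 → local maximum

Critical points: x = 6 (local maximum)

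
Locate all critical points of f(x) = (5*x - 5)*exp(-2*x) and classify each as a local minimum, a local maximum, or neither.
f'(x) = 5*(3 - 2*x)*exp(-2*x)

Solve f'(x) = 0:
  f'(x) = (15 - 10*x)·exp(-2*x) and exp(-2*x) > 0 for every x, so f'(x) = 0 ⇔ 15 - 10*x = 0.
  Factor: 15 - 10*x = -5*(2*x - 3) = 0.
  ⇒ x = 3/2

f''(x) = 20*(x - 2)*exp(-2*x)
Second-derivative test at each critical point:
  f''(3/2) = -0.4979 < 0 → local maximum

Critical points: x = 3/2 (local maximum)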